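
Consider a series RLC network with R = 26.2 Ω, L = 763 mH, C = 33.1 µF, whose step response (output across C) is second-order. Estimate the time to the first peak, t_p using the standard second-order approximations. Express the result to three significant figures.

t_p ≈ 0.0158 s

For a series RLC circuit (capacitor voltage as output), ω_n = 1/√(LC) = 1/√(763 mH · 33.1 µF) = 199 rad/s.
ζ = (R/2)·√(C/L) = (26.2/2)·√(33.1 µF/763 mH) = 0.0863.
The damped frequency ω_d = ω_n√(1−ζ²) = 198 rad/s. t_p = π/ω_d = 0.0158 s.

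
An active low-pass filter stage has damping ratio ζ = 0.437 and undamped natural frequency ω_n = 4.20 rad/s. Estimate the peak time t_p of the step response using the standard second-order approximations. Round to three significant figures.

The damped frequency is ω_d = ω_n√(1−ζ²) = 4.20·√(1−0.191) = 3.78 rad/s.
Peak time t_p = π/ω_d = π/3.78 = 0.832 s.

t_p ≈ 0.832 s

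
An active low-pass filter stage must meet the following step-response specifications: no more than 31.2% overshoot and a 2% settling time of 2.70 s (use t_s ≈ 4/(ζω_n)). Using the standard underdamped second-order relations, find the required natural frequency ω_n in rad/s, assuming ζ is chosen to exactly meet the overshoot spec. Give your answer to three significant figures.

ω_n ≈ 4.26 rad/s

From %OS = 100·exp(−πζ/√(1−ζ²)), invert to get ζ = −ln(OS)/√(π² + ln²(OS)) with OS = 0.312.
−ln 0.312 = 1.165, so ζ = 1.165/√(π² + 1.357) = 0.348.
Then ω_n = 4/(ζ t_s) = 4/(0.348 × 2.70) = 4.26 rad/s.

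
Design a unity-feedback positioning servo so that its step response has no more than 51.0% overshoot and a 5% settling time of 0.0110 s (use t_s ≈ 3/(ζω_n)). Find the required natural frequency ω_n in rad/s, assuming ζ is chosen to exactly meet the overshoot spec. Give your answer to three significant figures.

Inverting the overshoot relation: ζ = |ln 0.510|/√(π² + ln²0.510) = 0.210.
Then ω_n = 3/(ζ t_s) = 3/(0.210 × 0.0110) = 1300 rad/s.

ω_n ≈ 1300 rad/s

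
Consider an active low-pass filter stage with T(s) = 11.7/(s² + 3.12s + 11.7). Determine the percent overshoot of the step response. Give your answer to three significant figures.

Matching coefficients with s² + 2ζω_n s + ω_n² gives ω_n² = 11.7 ⇒ ω_n = 3.42 rad/s, and ζ = 3.12/(2ω_n) = 0.456.
%OS = 100 e^{−πζ/√(1−ζ²)} with ζ = 0.456 gives 20.0%.

%OS ≈ 20.0%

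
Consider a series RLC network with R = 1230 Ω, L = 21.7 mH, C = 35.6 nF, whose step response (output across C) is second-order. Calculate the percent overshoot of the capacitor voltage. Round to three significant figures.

%OS ≈ 1.80%

For a series RLC circuit (capacitor voltage as output), ω_n = 1/√(LC) = 1/√(21.7 mH · 35.6 nF) = 36000 rad/s.
ζ = (R/2)·√(C/L) = (1230/2)·√(35.6 nF/21.7 mH) = 0.788.
%OS = 100 e^{−πζ/√(1−ζ²)} with ζ = 0.788 gives 1.80%.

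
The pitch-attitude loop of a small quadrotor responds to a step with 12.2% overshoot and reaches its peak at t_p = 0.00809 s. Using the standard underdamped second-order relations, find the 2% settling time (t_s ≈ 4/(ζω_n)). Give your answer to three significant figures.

t_s ≈ 0.0154 s

The overshoot fixes ζ = −ln(OS)/√(π²+ln²(OS)) = 0.556.
t_p = π/ω_d ⇒ ω_d = 388 rad/s; then ω_n = ω_d/√(1−ζ²) = 467 rad/s.
t_s ≈ 4/(ζω_n) = 4/(0.556·467) = 0.0154 s.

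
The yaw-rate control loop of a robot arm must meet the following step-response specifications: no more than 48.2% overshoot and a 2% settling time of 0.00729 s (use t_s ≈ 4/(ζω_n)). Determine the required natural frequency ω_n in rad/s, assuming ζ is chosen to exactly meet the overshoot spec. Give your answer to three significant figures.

ζ = −ln(OS)/√(π² + (ln OS)²). With OS = 0.482, ln OS = −0.7298 and ζ = 0.7298/3.225 = 0.226.
Then ω_n = 4/(ζ t_s) = 4/(0.226 × 0.00729) = 2420 rad/s.

ω_n ≈ 2420 rad/s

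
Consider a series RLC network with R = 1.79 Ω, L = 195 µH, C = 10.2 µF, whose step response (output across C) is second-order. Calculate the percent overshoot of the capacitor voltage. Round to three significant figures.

%OS ≈ 51.8%

For a series RLC circuit (capacitor voltage as output), ω_n = 1/√(LC) = 1/√(195 µH · 10.2 µF) = 22400 rad/s.
ζ = (R/2)·√(C/L) = (1.79/2)·√(10.2 µF/195 µH) = 0.205.
Overshoot: exp(−π·0.205/√(1−0.205²)) = 0.518, i.e. 51.8%.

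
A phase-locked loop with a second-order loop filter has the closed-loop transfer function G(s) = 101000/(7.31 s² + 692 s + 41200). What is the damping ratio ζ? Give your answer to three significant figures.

ζ ≈ 0.630

Dividing through by 7.31: denominator becomes s² + 94.66 s + 5636.
So ω_n = √5636 = 75.1 rad/s and ζ = 94.66/(2·75.1) = 0.630.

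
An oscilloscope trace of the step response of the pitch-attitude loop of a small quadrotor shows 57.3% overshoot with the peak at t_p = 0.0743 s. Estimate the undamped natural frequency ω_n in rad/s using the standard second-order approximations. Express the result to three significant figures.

ζ from %OS: ζ = |ln 0.573|/√(π²+ln²0.573) = 0.175.
t_p = π/ω_d ⇒ ω_d = 42.3 rad/s; then ω_n = ω_d/√(1−ζ²) = 42.9 rad/s.

ω_n ≈ 42.9 rad/s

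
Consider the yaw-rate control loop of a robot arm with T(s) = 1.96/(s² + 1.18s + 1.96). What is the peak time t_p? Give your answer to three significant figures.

t_p ≈ 2.47 s

Comparing the denominator to s² + 2ζω_n s + ω_n²: ω_n = √1.96 = 1.40 rad/s, and 2ζω_n = 1.18 so ζ = 1.18/(2·1.40) = 0.421.
ω_d = 1.40·√(1 − 0.421²) = 1.27 rad/s. Then t_p = π/ω_d = 2.47 s.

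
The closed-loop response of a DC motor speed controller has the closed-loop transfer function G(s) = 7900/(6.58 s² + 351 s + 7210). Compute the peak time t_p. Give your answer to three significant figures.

Dividing through by 6.58: denominator becomes s² + 53.34 s + 1096.
So ω_n = √1096 = 33.1 rad/s and ζ = 53.34/(2·33.1) = 0.806.
The damped frequency ω_d = ω_n√(1−ζ²) = 19.6 rad/s. t_p = π/ω_d = 0.160 s.

t_p ≈ 0.160 s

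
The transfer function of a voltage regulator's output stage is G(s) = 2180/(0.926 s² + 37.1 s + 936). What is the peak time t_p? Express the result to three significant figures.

Dividing through by 0.926: denominator becomes s² + 40.06 s + 1011.
So ω_n = √1011 = 31.8 rad/s and ζ = 40.06/(2·31.8) = 0.630.
ω_d = ω_n√(1−ζ²) = 24.7 rad/s. t_p = π/ω_d = 0.127 s.

t_p ≈ 0.127 s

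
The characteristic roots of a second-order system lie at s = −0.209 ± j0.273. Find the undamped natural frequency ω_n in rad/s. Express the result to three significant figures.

With σ = 0.209, ω_d = 0.273: ω_n = √(σ²+ω_d²) = 0.344 rad/s, ζ = σ/ω_n = 0.608.

ω_n ≈ 0.344 rad/s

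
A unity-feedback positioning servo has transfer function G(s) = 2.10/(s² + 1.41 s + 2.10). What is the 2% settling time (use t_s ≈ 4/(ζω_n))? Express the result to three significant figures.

t_s ≈ 5.67 s

Comparing the denominator to s² + 2ζω_n s + ω_n²: ω_n = √2.10 = 1.45 rad/s, and 2ζω_n = 1.41 so ζ = 1.41/(2·1.45) = 0.486.
t_s ≈ 4/(ζω_n) = 4/(0.486·1.45) = 5.67 s.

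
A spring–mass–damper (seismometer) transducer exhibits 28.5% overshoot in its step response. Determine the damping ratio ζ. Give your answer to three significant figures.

ζ = −ln(OS)/√(π² + (ln OS)²). With OS = 0.285, ln OS = −1.255 and ζ = 1.255/3.383 = 0.371.

ζ ≈ 0.371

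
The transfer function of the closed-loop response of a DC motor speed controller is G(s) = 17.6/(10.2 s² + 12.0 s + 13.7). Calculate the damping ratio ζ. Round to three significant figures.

Dividing through by 10.2: denominator becomes s² + 1.176 s + 1.343.
So ω_n = √1.343 = 1.16 rad/s and ζ = 1.176/(2·1.16) = 0.508.

ζ ≈ 0.508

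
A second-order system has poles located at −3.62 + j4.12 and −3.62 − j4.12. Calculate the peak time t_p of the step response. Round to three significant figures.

t_p = π/ω_d with ω_d = 4.12 (the imaginary part), so t_p = 0.763 s.

t_p ≈ 0.763 s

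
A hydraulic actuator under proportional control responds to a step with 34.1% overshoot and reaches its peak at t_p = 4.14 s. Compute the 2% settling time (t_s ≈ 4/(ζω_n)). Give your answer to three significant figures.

t_s ≈ 15.4 s

From the overshoot, ζ = −ln(OS)/√(π²+ln²(OS)) = 0.324.
t_p = π/ω_d ⇒ ω_d = 0.759 rad/s; then ω_n = ω_d/√(1−ζ²) = 0.802 rad/s.
t_s ≈ 4/(ζω_n) = 4/(0.324·0.802) = 15.4 s.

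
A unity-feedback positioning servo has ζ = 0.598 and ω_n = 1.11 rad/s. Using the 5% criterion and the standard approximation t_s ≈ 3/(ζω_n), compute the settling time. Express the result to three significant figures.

t_s ≈ 4.52 s

t_s ≈ 3/(ζω_n) = 3/(0.598 × 1.11) = 4.52 s.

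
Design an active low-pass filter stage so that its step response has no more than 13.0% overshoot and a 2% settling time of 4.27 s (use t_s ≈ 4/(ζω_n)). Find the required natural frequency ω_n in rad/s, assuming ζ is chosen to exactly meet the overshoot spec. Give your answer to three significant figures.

ω_n ≈ 1.72 rad/s

From %OS = 100·exp(−πζ/√(1−ζ²)), invert to get ζ = −ln(OS)/√(π² + ln²(OS)) with OS = 0.130.
−ln 0.130 = 2.040, so ζ = 2.040/√(π² + 4.163) = 0.545.
From t_s ≈ 4/(ζω_n): ω_n = 4/(ζ·t_s) = 4/(0.545·4.27) = 1.72 rad/s.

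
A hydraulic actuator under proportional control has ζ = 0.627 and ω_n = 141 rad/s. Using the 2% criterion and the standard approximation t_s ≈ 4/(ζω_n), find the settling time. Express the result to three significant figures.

t_s ≈ 4/(ζω_n) = 4/(0.627 × 141) = 0.0452 s.

t_s ≈ 0.0452 s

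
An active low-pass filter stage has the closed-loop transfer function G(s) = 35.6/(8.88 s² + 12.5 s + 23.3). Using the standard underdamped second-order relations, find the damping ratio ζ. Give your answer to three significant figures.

Dividing through by 8.88: denominator becomes s² + 1.408 s + 2.624.
So ω_n = √2.624 = 1.62 rad/s and ζ = 1.408/(2·1.62) = 0.435.

ζ ≈ 0.435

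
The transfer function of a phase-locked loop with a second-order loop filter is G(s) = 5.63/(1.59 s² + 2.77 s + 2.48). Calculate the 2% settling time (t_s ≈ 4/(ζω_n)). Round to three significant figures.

Dividing through by 1.59: denominator becomes s² + 1.742 s + 1.560.
So ω_n = √1.560 = 1.25 rad/s and ζ = 1.742/(2·1.25) = 0.697.
t_s ≈ 4/(ζω_n) = 4.59 s.

t_s ≈ 4.59 s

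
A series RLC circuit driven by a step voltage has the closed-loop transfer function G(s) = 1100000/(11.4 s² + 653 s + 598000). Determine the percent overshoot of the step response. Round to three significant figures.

Dividing through by 11.4: denominator becomes s² + 57.28 s + 52460.
So ω_n = √52460 = 229 rad/s and ζ = 57.28/(2·229) = 0.125.
Overshoot: exp(−π·0.125/√(1−0.125²)) = 0.673, i.e. 67.3%.

%OS ≈ 67.3%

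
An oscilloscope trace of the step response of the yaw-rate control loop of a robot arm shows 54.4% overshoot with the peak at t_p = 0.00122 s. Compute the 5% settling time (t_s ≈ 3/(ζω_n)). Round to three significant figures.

t_s ≈ 0.00601 s

The overshoot fixes ζ = −ln(OS)/√(π²+ln²(OS)) = 0.190.
From t_p = π/ω_d, ω_d = π/0.00122 = 2580 rad/s, so ω_n = ω_d/√(1−ζ²) = 2620 rad/s.
t_s ≈ 3/(ζω_n) = 3/(0.190·2620) = 0.00601 s.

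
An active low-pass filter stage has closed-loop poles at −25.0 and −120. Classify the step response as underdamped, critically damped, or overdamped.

Since the poles are distinct, negative and real, the response is overdamped.

overdamped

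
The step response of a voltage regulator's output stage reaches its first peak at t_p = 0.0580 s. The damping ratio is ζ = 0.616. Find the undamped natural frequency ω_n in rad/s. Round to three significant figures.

Peak time t_p = π/ω_d, so ω_d = π/t_p = π/0.0580 = 54.2 rad/s.
ω_n = ω_d/√(1−ζ²) = 54.2/√0.621 = 68.8 rad/s.

ω_n ≈ 68.8 rad/s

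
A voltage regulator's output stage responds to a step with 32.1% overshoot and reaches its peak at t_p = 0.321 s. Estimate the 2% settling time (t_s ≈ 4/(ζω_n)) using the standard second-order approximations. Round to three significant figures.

t_s ≈ 1.13 s

ζ from %OS: ζ = |ln 0.321|/√(π²+ln²0.321) = 0.340.
t_p = π/ω_d ⇒ ω_d = 9.79 rad/s; then ω_n = ω_d/√(1−ζ²) = 10.4 rad/s.
t_s ≈ 4/(ζω_n) = 4/(0.340·10.4) = 1.13 s.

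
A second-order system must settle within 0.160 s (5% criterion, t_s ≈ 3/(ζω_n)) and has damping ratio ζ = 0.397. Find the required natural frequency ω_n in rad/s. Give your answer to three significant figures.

ω_n ≈ 47.2 rad/s

Rearranging t_s ≈ 3/(ζω_n) gives ω_n = 3/(ζ·t_s) = 3/(0.397 × 0.160) = 47.2 rad/s.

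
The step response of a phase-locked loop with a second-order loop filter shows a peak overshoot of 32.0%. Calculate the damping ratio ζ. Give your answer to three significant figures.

ζ ≈ 0.341

From %OS = 100·exp(−πζ/√(1−ζ²)), invert to get ζ = −ln(OS)/√(π² + ln²(OS)) with OS = 0.320.
−ln 0.320 = 1.139, so ζ = 1.139/√(π² + 1.298) = 0.341.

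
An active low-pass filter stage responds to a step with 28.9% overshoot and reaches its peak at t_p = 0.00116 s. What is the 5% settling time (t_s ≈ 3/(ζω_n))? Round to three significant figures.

t_s ≈ 0.00280 s

From the overshoot, ζ = −ln(OS)/√(π²+ln²(OS)) = 0.367.
t_p = π/ω_d ⇒ ω_d = 2710 rad/s; then ω_n = ω_d/√(1−ζ²) = 2910 rad/s.
t_s ≈ 3/(ζω_n) = 3/(0.367·2910) = 0.00280 s.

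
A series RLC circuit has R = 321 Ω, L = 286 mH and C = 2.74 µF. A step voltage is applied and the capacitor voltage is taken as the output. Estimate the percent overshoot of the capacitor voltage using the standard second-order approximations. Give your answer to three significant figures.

For a series RLC circuit (capacitor voltage as output), ω_n = 1/√(LC) = 1/√(286 mH · 2.74 µF) = 1130 rad/s.
ζ = (R/2)·√(C/L) = (321/2)·√(2.74 µF/286 mH) = 0.497.
%OS = 100 e^{−πζ/√(1−ζ²)} with ζ = 0.497 gives 16.6%.

%OS ≈ 16.6%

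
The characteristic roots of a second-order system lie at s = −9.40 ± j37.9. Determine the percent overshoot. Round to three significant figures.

%OS ≈ 45.9%

With σ = 9.40, ω_d = 37.9: ω_n = √(σ²+ω_d²) = 39.0 rad/s, ζ = σ/ω_n = 0.241.
Overshoot: exp(−π·0.241/√(1−0.241²)) = 0.459, i.e. 45.9%.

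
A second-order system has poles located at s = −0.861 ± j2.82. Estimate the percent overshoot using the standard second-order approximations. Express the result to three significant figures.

The poles are at −σ ± jω_d with σ = 0.861 and ω_d = 2.82, so ω_n = √(σ²+ω_d²) = 2.95 rad/s and ζ = σ/ω_n = 0.292.
%OS = 100·exp(−πζ/√(1−ζ²)) = 38.3%.

%OS ≈ 38.3%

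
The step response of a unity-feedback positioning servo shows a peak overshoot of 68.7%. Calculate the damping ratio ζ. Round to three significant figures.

Inverting the overshoot relation: ζ = |ln 0.687|/√(π² + ln²0.687) = 0.119.

ζ ≈ 0.119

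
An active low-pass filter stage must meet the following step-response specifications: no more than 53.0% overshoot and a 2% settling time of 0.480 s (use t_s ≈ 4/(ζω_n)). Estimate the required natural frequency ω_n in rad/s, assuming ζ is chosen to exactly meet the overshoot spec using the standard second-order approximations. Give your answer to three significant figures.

Inverting the overshoot relation: ζ = |ln 0.530|/√(π² + ln²0.530) = 0.198.
From t_s ≈ 4/(ζω_n): ω_n = 4/(ζ·t_s) = 4/(0.198·0.480) = 42.1 rad/s.

ω_n ≈ 42.1 rad/s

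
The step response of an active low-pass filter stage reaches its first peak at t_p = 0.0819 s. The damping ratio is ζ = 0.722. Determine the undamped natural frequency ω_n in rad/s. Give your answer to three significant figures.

Peak time t_p = π/ω_d, so ω_d = π/t_p = π/0.0819 = 38.4 rad/s.
ω_n = ω_d/√(1−ζ²) = 38.4/√0.479 = 55.4 rad/s.

ω_n ≈ 55.4 rad/s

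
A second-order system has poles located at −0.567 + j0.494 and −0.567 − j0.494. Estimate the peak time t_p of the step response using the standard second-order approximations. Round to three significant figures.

t_p ≈ 6.36 s

t_p = π/ω_d with ω_d = 0.494 (the imaginary part), so t_p = 6.36 s.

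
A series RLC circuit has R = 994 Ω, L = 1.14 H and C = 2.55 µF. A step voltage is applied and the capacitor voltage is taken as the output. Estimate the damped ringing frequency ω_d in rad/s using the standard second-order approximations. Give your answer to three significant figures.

For a series RLC circuit (capacitor voltage as output), ω_n = 1/√(LC) = 1/√(1.14 H · 2.55 µF) = 587 rad/s.
ζ = (R/2)·√(C/L) = (994/2)·√(2.55 µF/1.14 H) = 0.743.
ω_d = 587·√(1 − 0.743²) = 392 rad/s.

ω_d ≈ 392 rad/s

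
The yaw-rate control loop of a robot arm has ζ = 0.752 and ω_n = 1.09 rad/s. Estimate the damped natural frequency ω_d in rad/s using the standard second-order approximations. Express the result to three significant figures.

ω_d = ω_n√(1−ζ²) = 1.09·√0.434 = 0.718 rad/s.

ω_d ≈ 0.718 rad/s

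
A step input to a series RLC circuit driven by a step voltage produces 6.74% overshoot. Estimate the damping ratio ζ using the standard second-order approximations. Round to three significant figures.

ζ ≈ 0.651

Inverting the overshoot relation: ζ = |ln 0.0674|/√(π² + ln²0.0674) = 0.651.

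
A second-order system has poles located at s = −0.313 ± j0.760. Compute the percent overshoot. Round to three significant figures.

%OS ≈ 27.4%

With σ = 0.313, ω_d = 0.760: ω_n = √(σ²+ω_d²) = 0.822 rad/s, ζ = σ/ω_n = 0.381.
Overshoot: exp(−π·0.381/√(1−0.381²)) = 0.274, i.e. 27.4%.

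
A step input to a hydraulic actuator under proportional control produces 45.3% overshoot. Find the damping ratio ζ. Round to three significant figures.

ζ = −ln(OS)/√(π² + (ln OS)²). With OS = 0.453, ln OS = −0.7919 and ζ = 0.7919/3.240 = 0.244.

ζ ≈ 0.244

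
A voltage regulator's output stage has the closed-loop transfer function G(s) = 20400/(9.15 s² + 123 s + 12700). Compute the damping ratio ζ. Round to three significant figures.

Dividing through by 9.15: denominator becomes s² + 13.44 s + 1388.
So ω_n = √1388 = 37.3 rad/s and ζ = 13.44/(2·37.3) = 0.180.

ζ ≈ 0.180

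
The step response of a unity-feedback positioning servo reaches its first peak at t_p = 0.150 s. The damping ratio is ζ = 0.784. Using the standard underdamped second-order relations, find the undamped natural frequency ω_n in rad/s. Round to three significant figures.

ω_n ≈ 33.7 rad/s

Peak time t_p = π/ω_d, so ω_d = π/t_p = π/0.150 = 20.9 rad/s.
ω_n = ω_d/√(1−ζ²) = 20.9/√0.385 = 33.7 rad/s.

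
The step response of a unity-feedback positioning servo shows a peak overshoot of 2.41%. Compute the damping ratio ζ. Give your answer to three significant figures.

ζ ≈ 0.764

From %OS = 100·exp(−πζ/√(1−ζ²)), invert to get ζ = −ln(OS)/√(π² + ln²(OS)) with OS = 0.0241.
−ln 0.0241 = 3.726, so ζ = 3.726/√(π² + 13.88) = 0.764.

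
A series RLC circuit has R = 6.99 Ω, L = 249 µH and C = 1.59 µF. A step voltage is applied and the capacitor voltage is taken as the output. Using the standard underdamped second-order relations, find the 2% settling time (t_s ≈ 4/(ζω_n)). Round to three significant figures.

For a series RLC circuit (capacitor voltage as output), ω_n = 1/√(LC) = 1/√(249 µH · 1.59 µF) = 50300 rad/s.
ζ = (R/2)·√(C/L) = (6.99/2)·√(1.59 µF/249 µH) = 0.279.
t_s ≈ 4/(ζω_n) = 0.000285 s.

t_s ≈ 0.000285 s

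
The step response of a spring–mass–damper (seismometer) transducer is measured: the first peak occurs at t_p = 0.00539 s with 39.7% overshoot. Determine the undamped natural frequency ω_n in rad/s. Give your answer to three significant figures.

ω_n ≈ 608 rad/s

The overshoot fixes ζ = −ln(OS)/√(π²+ln²(OS)) = 0.282.
From t_p = π/ω_d, ω_d = π/0.00539 = 583 rad/s, so ω_n = ω_d/√(1−ζ²) = 608 rad/s.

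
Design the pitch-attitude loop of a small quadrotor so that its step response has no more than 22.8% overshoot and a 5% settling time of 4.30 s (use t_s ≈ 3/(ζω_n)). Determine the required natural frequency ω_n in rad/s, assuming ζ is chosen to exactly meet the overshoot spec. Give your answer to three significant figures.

From %OS = 100·exp(−πζ/√(1−ζ²)), invert to get ζ = −ln(OS)/√(π² + ln²(OS)) with OS = 0.228.
−ln 0.228 = 1.478, so ζ = 1.478/√(π² + 2.186) = 0.426.
Then ω_n = 3/(ζ t_s) = 3/(0.426 × 4.30) = 1.64 rad/s.

ω_n ≈ 1.64 rad/s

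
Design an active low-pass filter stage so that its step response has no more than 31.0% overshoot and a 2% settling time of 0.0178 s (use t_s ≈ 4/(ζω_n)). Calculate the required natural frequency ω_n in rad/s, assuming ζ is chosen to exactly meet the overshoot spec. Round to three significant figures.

Inverting the overshoot relation: ζ = |ln 0.310|/√(π² + ln²0.310) = 0.349.
Then ω_n = 4/(ζ t_s) = 4/(0.349 × 0.0178) = 643 rad/s.

ω_n ≈ 643 rad/s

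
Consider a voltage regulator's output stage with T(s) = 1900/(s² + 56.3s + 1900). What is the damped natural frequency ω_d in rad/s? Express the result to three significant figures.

ω_d ≈ 33.3 rad/s

Matching coefficients with s² + 2ζω_n s + ω_n² gives ω_n² = 1900 ⇒ ω_n = 43.6 rad/s, and ζ = 56.3/(2ω_n) = 0.646.
The damped frequency ω_d = ω_n√(1−ζ²) = 33.3 rad/s.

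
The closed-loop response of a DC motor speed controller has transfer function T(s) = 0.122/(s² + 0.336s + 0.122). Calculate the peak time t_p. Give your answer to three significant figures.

t_p ≈ 10.3 s

Matching coefficients with s² + 2ζω_n s + ω_n² gives ω_n² = 0.122 ⇒ ω_n = 0.349 rad/s, and ζ = 0.336/(2ω_n) = 0.481.
ω_d = 0.349·√(1 − 0.481²) = 0.306 rad/s. Then t_p = π/ω_d = 10.3 s.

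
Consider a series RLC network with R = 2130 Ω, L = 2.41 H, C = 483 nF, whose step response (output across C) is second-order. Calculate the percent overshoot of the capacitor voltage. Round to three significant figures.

%OS ≈ 18.2%

For a series RLC circuit (capacitor voltage as output), ω_n = 1/√(LC) = 1/√(2.41 H · 483 nF) = 927 rad/s.
ζ = (R/2)·√(C/L) = (2130/2)·√(483 nF/2.41 H) = 0.477.
Overshoot: exp(−π·0.477/√(1−0.477²)) = 0.182, i.e. 18.2%.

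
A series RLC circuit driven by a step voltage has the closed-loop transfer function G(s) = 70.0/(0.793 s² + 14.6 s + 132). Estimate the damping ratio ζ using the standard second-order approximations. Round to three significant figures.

Dividing through by 0.793: denominator becomes s² + 18.41 s + 166.5.
So ω_n = √166.5 = 12.9 rad/s and ζ = 18.41/(2·12.9) = 0.714.

ζ ≈ 0.714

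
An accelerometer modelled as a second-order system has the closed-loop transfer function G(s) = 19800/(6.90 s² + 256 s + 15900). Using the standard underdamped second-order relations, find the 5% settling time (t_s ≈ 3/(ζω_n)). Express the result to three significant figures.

t_s ≈ 0.162 s

Dividing through by 6.90: denominator becomes s² + 37.10 s + 2304.
So ω_n = √2304 = 48.0 rad/s and ζ = 37.10/(2·48.0) = 0.386.
t_s ≈ 3/(ζω_n) = 0.162 s.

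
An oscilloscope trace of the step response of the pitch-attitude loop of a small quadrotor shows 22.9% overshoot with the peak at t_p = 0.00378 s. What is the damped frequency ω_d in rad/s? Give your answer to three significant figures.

ω_d ≈ 831 rad/s

t_p = π/ω_d, so ω_d = π/0.00378 = 831 rad/s.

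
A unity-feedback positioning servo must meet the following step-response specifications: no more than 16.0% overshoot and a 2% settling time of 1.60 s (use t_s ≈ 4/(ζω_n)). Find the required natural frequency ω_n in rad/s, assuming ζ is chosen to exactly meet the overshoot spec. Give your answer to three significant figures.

From %OS = 100·exp(−πζ/√(1−ζ²)), invert to get ζ = −ln(OS)/√(π² + ln²(OS)) with OS = 0.160.
−ln 0.160 = 1.833, so ζ = 1.833/√(π² + 3.358) = 0.504.
From t_s ≈ 4/(ζω_n): ω_n = 4/(ζ·t_s) = 4/(0.504·1.60) = 4.96 rad/s.

ω_n ≈ 4.96 rad/s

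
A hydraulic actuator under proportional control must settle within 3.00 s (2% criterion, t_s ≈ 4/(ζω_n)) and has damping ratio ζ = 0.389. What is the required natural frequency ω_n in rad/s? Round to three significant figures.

ω_n ≈ 3.43 rad/s

Rearranging t_s ≈ 4/(ζω_n) gives ω_n = 4/(ζ·t_s) = 4/(0.389 × 3.00) = 3.43 rad/s.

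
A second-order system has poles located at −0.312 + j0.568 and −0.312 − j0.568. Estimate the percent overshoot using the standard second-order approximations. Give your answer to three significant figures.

%OS ≈ 17.8%

|pole| = ω_n = √(0.312² + 0.568²) = 0.648 rad/s; ζ = cos θ = σ/ω_n = 0.481.
%OS = 100 e^{−πζ/√(1−ζ²)} with ζ = 0.481 gives 17.8%.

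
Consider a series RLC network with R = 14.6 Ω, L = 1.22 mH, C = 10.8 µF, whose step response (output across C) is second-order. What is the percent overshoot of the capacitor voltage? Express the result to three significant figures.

%OS ≈ 5.14%

For a series RLC circuit (capacitor voltage as output), ω_n = 1/√(LC) = 1/√(1.22 mH · 10.8 µF) = 8710 rad/s.
ζ = (R/2)·√(C/L) = (14.6/2)·√(10.8 µF/1.22 mH) = 0.687.
%OS = 100 e^{−πζ/√(1−ζ²)} with ζ = 0.687 gives 5.14%.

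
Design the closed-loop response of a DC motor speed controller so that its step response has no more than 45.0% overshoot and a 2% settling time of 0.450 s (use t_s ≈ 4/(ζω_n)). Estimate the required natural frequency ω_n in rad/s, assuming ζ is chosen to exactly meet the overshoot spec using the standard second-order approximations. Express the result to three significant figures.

ω_n ≈ 36.1 rad/s

Inverting the overshoot relation: ζ = |ln 0.450|/√(π² + ln²0.450) = 0.246.
From t_s ≈ 4/(ζω_n): ω_n = 4/(ζ·t_s) = 4/(0.246·0.450) = 36.1 rad/s.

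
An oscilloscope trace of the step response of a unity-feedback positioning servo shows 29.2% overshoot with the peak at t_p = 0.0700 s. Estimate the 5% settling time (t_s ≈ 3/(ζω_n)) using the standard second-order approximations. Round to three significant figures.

From the overshoot, ζ = −ln(OS)/√(π²+ln²(OS)) = 0.365.
From t_p = π/ω_d, ω_d = π/0.0700 = 44.9 rad/s, so ω_n = ω_d/√(1−ζ²) = 48.2 rad/s.
t_s ≈ 3/(ζω_n) = 3/(0.365·48.2) = 0.171 s.

t_s ≈ 0.171 s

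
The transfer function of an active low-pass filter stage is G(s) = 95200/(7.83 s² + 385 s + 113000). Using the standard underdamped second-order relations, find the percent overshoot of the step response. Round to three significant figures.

%OS ≈ 51.8%

Dividing through by 7.83: denominator becomes s² + 49.17 s + 14430.
So ω_n = √14430 = 120 rad/s and ζ = 49.17/(2·120) = 0.205.
Overshoot: exp(−π·0.205/√(1−0.205²)) = 0.518, i.e. 51.8%.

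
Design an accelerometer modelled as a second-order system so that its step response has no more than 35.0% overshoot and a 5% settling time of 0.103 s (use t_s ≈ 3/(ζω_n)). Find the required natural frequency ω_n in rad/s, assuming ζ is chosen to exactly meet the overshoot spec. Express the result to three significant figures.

Inverting the overshoot relation: ζ = |ln 0.350|/√(π² + ln²0.350) = 0.317.
Then ω_n = 3/(ζ t_s) = 3/(0.317 × 0.103) = 91.9 rad/s.

ω_n ≈ 91.9 rad/s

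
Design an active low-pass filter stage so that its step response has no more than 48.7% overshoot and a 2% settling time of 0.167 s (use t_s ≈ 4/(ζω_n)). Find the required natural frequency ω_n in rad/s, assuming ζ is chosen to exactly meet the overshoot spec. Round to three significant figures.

From %OS = 100·exp(−πζ/√(1−ζ²)), invert to get ζ = −ln(OS)/√(π² + ln²(OS)) with OS = 0.487.
−ln 0.487 = 0.7195, so ζ = 0.7195/√(π² + 0.5177) = 0.223.
Then ω_n = 4/(ζ t_s) = 4/(0.223 × 0.167) = 107 rad/s.

ω_n ≈ 107 rad/s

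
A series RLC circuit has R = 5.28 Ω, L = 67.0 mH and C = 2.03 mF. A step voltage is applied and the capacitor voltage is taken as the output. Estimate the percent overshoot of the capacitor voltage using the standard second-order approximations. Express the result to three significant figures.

%OS ≈ 19.7%

For a series RLC circuit (capacitor voltage as output), ω_n = 1/√(LC) = 1/√(67.0 mH · 2.03 mF) = 85.7 rad/s.
ζ = (R/2)·√(C/L) = (5.28/2)·√(2.03 mF/67.0 mH) = 0.460.
Overshoot: exp(−π·0.460/√(1−0.460²)) = 0.197, i.e. 19.7%.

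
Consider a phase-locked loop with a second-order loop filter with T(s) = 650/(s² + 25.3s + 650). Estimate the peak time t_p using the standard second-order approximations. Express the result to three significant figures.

t_p ≈ 0.142 s

Comparing the denominator to s² + 2ζω_n s + ω_n²: ω_n = √650 = 25.5 rad/s, and 2ζω_n = 25.3 so ζ = 25.3/(2·25.5) = 0.496.
ω_d = ω_n√(1−ζ²) = 22.1 rad/s. Then t_p = π/ω_d = 0.142 s.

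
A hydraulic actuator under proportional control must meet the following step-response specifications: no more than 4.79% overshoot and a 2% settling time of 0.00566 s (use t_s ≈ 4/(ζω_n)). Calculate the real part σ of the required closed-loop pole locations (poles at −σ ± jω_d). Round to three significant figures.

The settling-time spec alone fixes σ = ζω_n = 4/t_s = 4/0.00566 = 707.
(Overshoot then fixes ζ = 0.695 and hence ω_d = σ·√(1−ζ²)/ζ = 731 rad/s.)

σ ≈ 707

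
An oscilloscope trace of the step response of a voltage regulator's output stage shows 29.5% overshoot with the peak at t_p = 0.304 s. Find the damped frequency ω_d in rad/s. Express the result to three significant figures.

ω_d ≈ 10.3 rad/s

t_p = π/ω_d, so ω_d = π/0.304 = 10.3 rad/s.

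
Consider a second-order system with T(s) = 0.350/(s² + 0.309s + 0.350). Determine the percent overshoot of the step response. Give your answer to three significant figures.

Comparing the denominator to s² + 2ζω_n s + ω_n²: ω_n = √0.350 = 0.592 rad/s, and 2ζω_n = 0.309 so ζ = 0.309/(2·0.592) = 0.261.
%OS = 100·exp(−πζ/√(1−ζ²)) = 42.7%.

%OS ≈ 42.7%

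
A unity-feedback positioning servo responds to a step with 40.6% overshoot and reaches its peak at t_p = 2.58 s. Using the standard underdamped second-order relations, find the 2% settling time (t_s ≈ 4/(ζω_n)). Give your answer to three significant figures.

ζ from %OS: ζ = |ln 0.406|/√(π²+ln²0.406) = 0.276.
From t_p = π/ω_d, ω_d = π/2.58 = 1.22 rad/s, so ω_n = ω_d/√(1−ζ²) = 1.27 rad/s.
t_s ≈ 4/(ζω_n) = 4/(0.276·1.27) = 11.4 s.

t_s ≈ 11.4 s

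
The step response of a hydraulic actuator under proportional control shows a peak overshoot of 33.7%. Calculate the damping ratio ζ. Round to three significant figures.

ζ ≈ 0.327

ζ = −ln(OS)/√(π² + (ln OS)²). With OS = 0.337, ln OS = −1.088 and ζ = 1.088/3.325 = 0.327.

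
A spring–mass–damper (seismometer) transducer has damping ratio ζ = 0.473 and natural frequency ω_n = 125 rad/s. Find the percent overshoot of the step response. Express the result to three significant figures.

%OS ≈ 18.5%

For an underdamped second-order system, %OS = 100·exp(−πζ/√(1−ζ²)).
πζ/√(1−ζ²) = π·0.473/√(1−0.224) = 1.687, so %OS = 100·e^(−1.687) = 18.5%.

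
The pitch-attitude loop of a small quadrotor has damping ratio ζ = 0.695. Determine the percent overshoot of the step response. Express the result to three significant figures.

For an underdamped second-order system, %OS = 100·exp(−πζ/√(1−ζ²)).
πζ/√(1−ζ²) = π·0.695/√(1−0.483) = 3.037, so %OS = 100·e^(−3.037) = 4.80%.

%OS ≈ 4.80%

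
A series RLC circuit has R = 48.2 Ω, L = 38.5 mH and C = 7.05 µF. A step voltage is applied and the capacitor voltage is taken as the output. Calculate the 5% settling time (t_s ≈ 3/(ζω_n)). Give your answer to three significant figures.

t_s ≈ 0.00479 s

For a series RLC circuit (capacitor voltage as output), ω_n = 1/√(LC) = 1/√(38.5 mH · 7.05 µF) = 1920 rad/s.
ζ = (R/2)·√(C/L) = (48.2/2)·√(7.05 µF/38.5 mH) = 0.326.
t_s ≈ 3/(ζω_n) = 0.00479 s.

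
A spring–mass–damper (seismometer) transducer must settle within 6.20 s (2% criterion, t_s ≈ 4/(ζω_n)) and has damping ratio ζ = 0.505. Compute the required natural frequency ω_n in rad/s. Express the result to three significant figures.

ω_n ≈ 1.28 rad/s

Rearranging t_s ≈ 4/(ζω_n) gives ω_n = 4/(ζ·t_s) = 4/(0.505 × 6.20) = 1.28 rad/s.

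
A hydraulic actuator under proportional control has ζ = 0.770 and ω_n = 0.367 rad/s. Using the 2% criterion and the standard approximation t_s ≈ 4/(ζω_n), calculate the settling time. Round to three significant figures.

t_s ≈ 14.2 s

t_s ≈ 4/(ζω_n) = 4/(0.770 × 0.367) = 14.2 s.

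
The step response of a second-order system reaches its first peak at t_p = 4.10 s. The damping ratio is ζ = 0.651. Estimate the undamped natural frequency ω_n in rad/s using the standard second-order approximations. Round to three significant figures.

ω_n ≈ 1.01 rad/s

Peak time t_p = π/ω_d, so ω_d = π/t_p = π/4.10 = 0.766 rad/s.
ω_n = ω_d/√(1−ζ²) = 0.766/√0.576 = 1.01 rad/s.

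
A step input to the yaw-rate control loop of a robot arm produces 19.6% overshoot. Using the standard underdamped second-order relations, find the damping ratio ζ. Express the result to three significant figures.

ζ = −ln(OS)/√(π² + (ln OS)²). With OS = 0.196, ln OS = −1.630 and ζ = 1.630/3.539 = 0.460.

ζ ≈ 0.460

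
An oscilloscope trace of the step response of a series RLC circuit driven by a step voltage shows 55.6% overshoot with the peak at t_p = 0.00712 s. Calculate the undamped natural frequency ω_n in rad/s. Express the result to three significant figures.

ω_n ≈ 449 rad/s

ζ from %OS: ζ = |ln 0.556|/√(π²+ln²0.556) = 0.184.
From t_p = π/ω_d, ω_d = π/0.00712 = 441 rad/s, so ω_n = ω_d/√(1−ζ²) = 449 rad/s.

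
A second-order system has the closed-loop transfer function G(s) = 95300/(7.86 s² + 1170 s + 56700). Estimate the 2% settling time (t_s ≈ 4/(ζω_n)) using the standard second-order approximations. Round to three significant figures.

Dividing through by 7.86: denominator becomes s² + 148.9 s + 7214.
So ω_n = √7214 = 84.9 rad/s and ζ = 148.9/(2·84.9) = 0.876.
t_s ≈ 4/(ζω_n) = 0.0537 s.

t_s ≈ 0.0537 s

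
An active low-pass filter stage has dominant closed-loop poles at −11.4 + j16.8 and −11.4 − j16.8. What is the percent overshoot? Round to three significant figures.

The poles are at −σ ± jω_d with σ = 11.4 and ω_d = 16.8, so ω_n = √(σ²+ω_d²) = 20.3 rad/s and ζ = σ/ω_n = 0.562.
%OS = 100·exp(−πζ/√(1−ζ²)) = 11.9%.

%OS ≈ 11.9%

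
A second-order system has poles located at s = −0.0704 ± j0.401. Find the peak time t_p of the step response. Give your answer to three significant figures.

t_p = π/ω_d with ω_d = 0.401 (the imaginary part), so t_p = 7.83 s.

t_p ≈ 7.83 s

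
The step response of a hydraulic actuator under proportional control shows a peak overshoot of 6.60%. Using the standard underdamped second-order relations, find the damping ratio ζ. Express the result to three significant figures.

ζ = −ln(OS)/√(π² + (ln OS)²). With OS = 0.0660, ln OS = −2.718 and ζ = 2.718/4.154 = 0.654.

ζ ≈ 0.654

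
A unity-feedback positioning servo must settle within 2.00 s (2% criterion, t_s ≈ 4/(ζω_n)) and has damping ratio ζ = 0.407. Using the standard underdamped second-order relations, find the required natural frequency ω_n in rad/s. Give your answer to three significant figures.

ω_n ≈ 4.91 rad/s

Rearranging t_s ≈ 4/(ζω_n) gives ω_n = 4/(ζ·t_s) = 4/(0.407 × 2.00) = 4.91 rad/s.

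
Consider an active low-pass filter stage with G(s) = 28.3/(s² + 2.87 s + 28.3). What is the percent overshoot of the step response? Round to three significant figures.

Comparing the denominator to s² + 2ζω_n s + ω_n²: ω_n = √28.3 = 5.32 rad/s, and 2ζω_n = 2.87 so ζ = 2.87/(2·5.32) = 0.270.
%OS = 100·exp(−πζ/√(1−ζ²)) = 41.5%.

%OS ≈ 41.5%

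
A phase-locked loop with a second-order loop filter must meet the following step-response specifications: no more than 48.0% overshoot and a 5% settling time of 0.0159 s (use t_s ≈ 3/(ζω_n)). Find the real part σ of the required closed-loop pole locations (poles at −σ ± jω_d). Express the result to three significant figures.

The settling-time spec alone fixes σ = ζω_n = 3/t_s = 3/0.0159 = 189.
(Overshoot then fixes ζ = 0.228 and hence ω_d = σ·√(1−ζ²)/ζ = 808 rad/s.)

σ ≈ 189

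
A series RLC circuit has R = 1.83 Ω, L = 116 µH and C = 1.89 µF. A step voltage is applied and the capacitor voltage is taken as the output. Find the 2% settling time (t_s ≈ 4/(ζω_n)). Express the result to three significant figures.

For a series RLC circuit (capacitor voltage as output), ω_n = 1/√(LC) = 1/√(116 µH · 1.89 µF) = 67500 rad/s.
ζ = (R/2)·√(C/L) = (1.83/2)·√(1.89 µF/116 µH) = 0.117.
t_s ≈ 4/(ζω_n) = 0.000507 s.

t_s ≈ 0.000507 s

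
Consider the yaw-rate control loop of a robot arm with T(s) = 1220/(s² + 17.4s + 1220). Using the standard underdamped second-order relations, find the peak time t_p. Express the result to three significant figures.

t_p ≈ 0.0929 s

Matching coefficients with s² + 2ζω_n s + ω_n² gives ω_n² = 1220 ⇒ ω_n = 34.9 rad/s, and ζ = 17.4/(2ω_n) = 0.249.
ω_d = 34.9·√(1 − 0.249²) = 33.8 rad/s. Then t_p = π/ω_d = 0.0929 s.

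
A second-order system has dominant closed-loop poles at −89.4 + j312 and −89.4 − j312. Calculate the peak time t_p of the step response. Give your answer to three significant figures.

t_p = π/ω_d with ω_d = 312 (the imaginary part), so t_p = 0.0101 s.

t_p ≈ 0.0101 s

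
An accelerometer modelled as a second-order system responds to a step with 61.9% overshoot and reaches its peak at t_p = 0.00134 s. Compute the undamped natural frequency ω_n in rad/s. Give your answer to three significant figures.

ζ from %OS: ζ = |ln 0.619|/√(π²+ln²0.619) = 0.151.
t_p = π/ω_d ⇒ ω_d = 2340 rad/s; then ω_n = ω_d/√(1−ζ²) = 2370 rad/s.

ω_n ≈ 2370 rad/s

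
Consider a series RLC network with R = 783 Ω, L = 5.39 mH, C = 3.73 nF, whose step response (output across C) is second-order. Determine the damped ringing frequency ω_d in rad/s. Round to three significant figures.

ω_d ≈ 211000 rad/s

For a series RLC circuit (capacitor voltage as output), ω_n = 1/√(LC) = 1/√(5.39 mH · 3.73 nF) = 223000 rad/s.
ζ = (R/2)·√(C/L) = (783/2)·√(3.73 nF/5.39 mH) = 0.326.
ω_d = ω_n√(1−ζ²) = 211000 rad/s.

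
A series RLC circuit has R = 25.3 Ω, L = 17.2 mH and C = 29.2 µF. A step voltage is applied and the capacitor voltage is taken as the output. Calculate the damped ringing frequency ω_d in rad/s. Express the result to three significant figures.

ω_d ≈ 1200 rad/s

For a series RLC circuit (capacitor voltage as output), ω_n = 1/√(LC) = 1/√(17.2 mH · 29.2 µF) = 1410 rad/s.
ζ = (R/2)·√(C/L) = (25.3/2)·√(29.2 µF/17.2 mH) = 0.521.
ω_d = 1410·√(1 − 0.521²) = 1200 rad/s.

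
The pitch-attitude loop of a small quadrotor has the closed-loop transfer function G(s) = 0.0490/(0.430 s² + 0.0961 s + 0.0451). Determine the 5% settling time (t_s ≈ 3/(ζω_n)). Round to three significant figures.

Dividing through by 0.430: denominator becomes s² + 0.2235 s + 0.1049.
So ω_n = √0.1049 = 0.324 rad/s and ζ = 0.2235/(2·0.324) = 0.345.
t_s ≈ 3/(ζω_n) = 26.8 s.

t_s ≈ 26.8 s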